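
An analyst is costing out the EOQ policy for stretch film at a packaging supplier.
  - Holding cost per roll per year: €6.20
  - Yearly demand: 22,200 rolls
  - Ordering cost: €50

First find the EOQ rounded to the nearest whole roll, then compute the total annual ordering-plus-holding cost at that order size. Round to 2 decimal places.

EOQ = √(2DS/H) = √(2 × 22,200 × 50 / 6.2)
    = √(358,064.52) ≈ 598.38 → Q = 598 rolls
Annual ordering cost = (D/Q)·S = (22,200/598) × 50 = €1,856.19
Annual holding cost  = (Q/2)·H = (598/2) × 6.2 = €1,853.80
Total = €1,856.19 + €1,853.80 = €3,709.99

€3,709.99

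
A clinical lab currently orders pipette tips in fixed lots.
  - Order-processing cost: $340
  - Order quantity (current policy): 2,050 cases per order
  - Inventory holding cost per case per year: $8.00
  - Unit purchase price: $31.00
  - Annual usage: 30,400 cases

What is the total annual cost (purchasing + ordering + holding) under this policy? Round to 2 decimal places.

$955,641.95

Annual ordering cost = (D/Q)·S = (30,400/2,050) × 340 = $5,041.95
Annual holding cost  = (Q/2)·H = (2,050/2) × 8 = $8,200.00
Purchase cost = D·C = 30,400 × 31 = $942,400.00
Total = $5,041.95 + $8,200.00 + $942,400.00 = $955,641.95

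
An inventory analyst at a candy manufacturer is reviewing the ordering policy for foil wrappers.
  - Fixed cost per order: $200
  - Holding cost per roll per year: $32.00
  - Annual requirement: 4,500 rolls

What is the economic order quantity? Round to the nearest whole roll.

EOQ = √(2DS/H) = √(2 × 4,500 × 200 / 32)
    = √(56,250.00) ≈ 237.17

237 rolls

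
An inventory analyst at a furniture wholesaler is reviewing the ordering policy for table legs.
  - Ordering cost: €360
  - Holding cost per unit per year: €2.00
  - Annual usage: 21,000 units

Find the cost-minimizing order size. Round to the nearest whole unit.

Q* = √(2·D·S / H) = √(2·21,000·360 / 2) = √7,560,000.0 ≈ 2,749.55

2,750 units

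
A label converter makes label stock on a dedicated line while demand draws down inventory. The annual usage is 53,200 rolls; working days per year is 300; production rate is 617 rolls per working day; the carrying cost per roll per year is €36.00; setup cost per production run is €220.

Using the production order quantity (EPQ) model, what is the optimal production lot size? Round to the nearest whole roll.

955 rolls

d = 53,200/300 = 177.3333 rolls/day;  effective holding cost H(1 − d/p) = 36·(1 − 177.3333/617) = 25.65316
Q* = √(2DS / H_eff) = √(2·53,200·220 / 25.65316) ≈ 955.24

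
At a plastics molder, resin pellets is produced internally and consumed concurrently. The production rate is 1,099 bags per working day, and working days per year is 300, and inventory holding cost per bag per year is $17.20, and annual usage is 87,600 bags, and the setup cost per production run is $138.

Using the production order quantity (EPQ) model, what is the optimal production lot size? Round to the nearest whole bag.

1,384 bags

Daily demand d = 87,600/300 = 292.000; p = 1099; 1 − d/p = 0.73430
EPQ = √(2DS / (H(1 − d/p)))
    = √(2 × 87,600 × 138 / (17.2 × 0.73430)) ≈ 1,383.58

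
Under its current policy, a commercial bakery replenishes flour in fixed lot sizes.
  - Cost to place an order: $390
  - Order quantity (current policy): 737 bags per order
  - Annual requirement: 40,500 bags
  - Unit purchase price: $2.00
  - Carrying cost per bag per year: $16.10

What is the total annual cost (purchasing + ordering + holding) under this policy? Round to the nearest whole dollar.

$108,364

Orders/yr = 40,500/737 = 54.953; ordering cost = 54.953 × $390 = $21,431.48
Average inventory = 737/2 = 368.5; holding cost = 368.5 × $16.1 = $5,932.85
Purchase cost = D·C = 40,500 × 2 = $81,000.00
Total = $21,431.48 + $5,932.85 + $81,000.00 = $108,364.33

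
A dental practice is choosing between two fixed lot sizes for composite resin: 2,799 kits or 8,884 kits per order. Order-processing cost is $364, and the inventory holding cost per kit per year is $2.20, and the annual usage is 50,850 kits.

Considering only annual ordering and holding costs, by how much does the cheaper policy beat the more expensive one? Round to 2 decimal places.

For each Q, cost = (D/Q)·S + (Q/2)·H.
TC(2,799) = (50,850/2,799)×364 + (2,799/2)×2.2 = $9,691.76
TC(8,884) = (50,850/8,884)×364 + (8,884/2)×2.2 = $11,855.85
Cheaper: Q = 2,799.  Difference = $2,164.09

$2,164.09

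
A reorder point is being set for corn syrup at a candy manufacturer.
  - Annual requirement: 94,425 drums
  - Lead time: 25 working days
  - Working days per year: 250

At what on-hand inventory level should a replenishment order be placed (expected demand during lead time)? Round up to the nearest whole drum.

9,443 drums

Daily demand d = 94,425 / 250 = 377.700 drums/day
Demand during lead time = 377.700 × 25 = 9,442.50
Reorder point = 9,442.50 → round up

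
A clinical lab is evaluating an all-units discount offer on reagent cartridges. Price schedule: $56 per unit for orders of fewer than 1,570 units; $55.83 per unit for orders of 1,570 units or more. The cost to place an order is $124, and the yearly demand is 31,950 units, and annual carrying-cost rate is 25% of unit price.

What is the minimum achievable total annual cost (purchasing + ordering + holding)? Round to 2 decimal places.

$1,797,248.58

H₁ = 25%×$56 = $14.0000;  H₂ = 25%×$55.83 = $13.9575
EOQ₁ = √(2×31,950×124/14.0000) = 752.31  (< 1,570, feasible at tier 1)
EOQ₂ = √(2×31,950×124/13.9575) = 753.46  (< 1,570 → use Q = 1,570 at tier-2 price)
TC(tier 1 (EOQ₁), Q≈752.3) = $1,799,732.35
TC(tier 2, Q≈1,570.0) = $1,797,248.58
Minimum at tier 2: $1,797,248.58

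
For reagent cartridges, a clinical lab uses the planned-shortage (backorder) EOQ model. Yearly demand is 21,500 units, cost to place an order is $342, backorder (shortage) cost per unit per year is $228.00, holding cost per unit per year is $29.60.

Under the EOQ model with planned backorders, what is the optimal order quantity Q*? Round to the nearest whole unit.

749 units

Q* = √(2DS/H) · √((H + b)/b)
   = √(2 × 21,500 × 342 / 29.6) · √((29.6 + 228) / 228)
   = 704.858 × 1.0629 ≈ 749.22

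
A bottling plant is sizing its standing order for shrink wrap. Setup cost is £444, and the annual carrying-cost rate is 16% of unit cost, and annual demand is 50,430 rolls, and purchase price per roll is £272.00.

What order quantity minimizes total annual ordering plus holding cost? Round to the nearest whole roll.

1,014 rolls

H = i·C = 0.16 × £272 = £43.5200 per roll-year
Optimal lot size Q* = (2 × 50,430 × £444 / £43.52)^½ ≈ 1,014.39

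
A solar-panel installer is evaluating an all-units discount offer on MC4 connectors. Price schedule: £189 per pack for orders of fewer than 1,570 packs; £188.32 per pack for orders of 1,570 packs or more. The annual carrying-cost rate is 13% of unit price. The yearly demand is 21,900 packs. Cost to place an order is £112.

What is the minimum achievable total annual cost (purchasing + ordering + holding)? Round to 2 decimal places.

£4,144,988.35

H₁ = 13%×£189 = £24.5700;  H₂ = 13%×£188.32 = £24.4816
EOQ₁ = √(2×21,900×112/24.5700) = 446.83  (< 1,570, feasible at tier 1)
EOQ₂ = √(2×21,900×112/24.4816) = 447.64  (< 1,570 → use Q = 1,570 at tier-2 price)
TC(tier 1 (EOQ₁), Q≈446.8) = £4,150,078.64
TC(tier 2, Q≈1,570.0) = £4,144,988.35
Minimum at tier 2: £4,144,988.35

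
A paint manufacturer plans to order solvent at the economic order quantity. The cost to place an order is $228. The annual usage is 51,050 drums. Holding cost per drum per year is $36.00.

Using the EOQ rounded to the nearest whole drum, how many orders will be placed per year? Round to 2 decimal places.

EOQ = √(2DS/H) = √(2 × 51,050 × 228 / 36)
    = √(646,633.33) ≈ 804.14 → Q = 804
Orders per year = D/Q = 51,050 / 804 = 63.495

63.50 orders per year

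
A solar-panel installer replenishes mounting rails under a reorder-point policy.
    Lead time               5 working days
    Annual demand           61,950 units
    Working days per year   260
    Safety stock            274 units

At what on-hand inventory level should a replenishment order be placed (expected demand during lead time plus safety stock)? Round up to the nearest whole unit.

1,466 units

Daily demand d = 61,950 / 260 = 238.269 units/day
Demand during lead time = 238.269 × 5 = 1,191.35
Reorder point = 1,191.35 + 274 = 1,465.35 → round up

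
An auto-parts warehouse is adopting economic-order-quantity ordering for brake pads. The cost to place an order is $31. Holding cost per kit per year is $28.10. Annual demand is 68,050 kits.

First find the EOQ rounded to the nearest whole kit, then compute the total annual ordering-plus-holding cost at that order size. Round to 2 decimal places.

EOQ = √(2DS/H) = √(2 × 68,050 × 31 / 28.1)
    = √(150,145.91) ≈ 387.49 → Q = 387 kits
Orders/yr = 68,050/387 = 175.840; ordering cost = 175.840 × $31 = $5,451.03
Average inventory = 387/2 = 193.5; holding cost = 193.5 × $28.1 = $5,437.35
Total = $5,451.03 + $5,437.35 = $10,888.38

$10,888.38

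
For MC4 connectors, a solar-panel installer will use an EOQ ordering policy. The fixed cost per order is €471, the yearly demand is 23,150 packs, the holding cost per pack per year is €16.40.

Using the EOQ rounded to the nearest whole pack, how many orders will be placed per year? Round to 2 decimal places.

2DS/H = 2·23,150·471/16.4 = 1,329,713.41
EOQ = √1,329,713.41 ≈ 1,153.13 → Q = 1,153
Orders per year = D/Q = 23,150 / 1,153 = 20.078

20.08 orders per year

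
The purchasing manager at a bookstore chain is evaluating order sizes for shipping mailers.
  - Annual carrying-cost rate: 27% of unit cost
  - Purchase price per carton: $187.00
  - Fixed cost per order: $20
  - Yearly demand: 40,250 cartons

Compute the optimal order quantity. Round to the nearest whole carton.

H = i·C = 0.27 × $187 = $50.4900 per carton-year
Q* = √(2·D·S / H) = √(2·40,250·20 / 50.49) = √31,887.5 ≈ 178.57

179 cartons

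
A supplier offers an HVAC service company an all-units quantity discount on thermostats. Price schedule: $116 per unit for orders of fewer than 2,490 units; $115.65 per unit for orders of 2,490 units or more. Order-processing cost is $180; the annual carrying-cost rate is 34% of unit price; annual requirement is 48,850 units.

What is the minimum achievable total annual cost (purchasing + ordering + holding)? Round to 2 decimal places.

$5,692,936.13

H₁ = 34%×$116 = $39.4400;  H₂ = 34%×$115.65 = $39.3210
EOQ₁ = √(2×48,850×180/39.4400) = 667.75  (< 2,490, feasible at tier 1)
EOQ₂ = √(2×48,850×180/39.3210) = 668.76  (< 2,490 → use Q = 2,490 at tier-2 price)
TC(tier 1 (EOQ₁), Q≈667.8) = $5,692,936.13
TC(tier 2, Q≈2,490.0) = $5,701,988.47
Minimum at tier 1 (EOQ₁): $5,692,936.13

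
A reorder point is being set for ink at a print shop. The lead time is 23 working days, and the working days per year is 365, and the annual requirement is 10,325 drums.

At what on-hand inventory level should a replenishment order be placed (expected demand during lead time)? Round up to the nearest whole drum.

651 drums

Daily demand d = 10,325 / 365 = 28.288 drums/day
Demand during lead time = 28.288 × 23 = 650.62
Reorder point = 650.62 → round up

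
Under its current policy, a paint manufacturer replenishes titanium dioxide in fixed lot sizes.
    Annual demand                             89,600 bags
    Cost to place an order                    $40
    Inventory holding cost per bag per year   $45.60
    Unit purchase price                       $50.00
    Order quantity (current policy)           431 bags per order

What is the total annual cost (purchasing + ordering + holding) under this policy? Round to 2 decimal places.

$4,498,142.35

Orders/yr = 89,600/431 = 207.889; ordering cost = 207.889 × $40 = $8,315.55
Average inventory = 431/2 = 215.5; holding cost = 215.5 × $45.6 = $9,826.80
Purchase cost = D·C = 89,600 × 50 = $4,480,000.00
Total = $8,315.55 + $9,826.80 + $4,480,000.00 = $4,498,142.35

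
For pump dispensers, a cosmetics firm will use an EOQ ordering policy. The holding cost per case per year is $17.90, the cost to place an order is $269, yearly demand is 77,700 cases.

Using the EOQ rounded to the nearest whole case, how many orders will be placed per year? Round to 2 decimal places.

50.85 orders per year

Q* = √(2·D·S / H) = √(2·77,700·269 / 17.9) = √2,335,340.8 ≈ 1,528.18 → Q = 1,528
N = D/Q = 77,700/1,528 ≈ 50.851 orders/yr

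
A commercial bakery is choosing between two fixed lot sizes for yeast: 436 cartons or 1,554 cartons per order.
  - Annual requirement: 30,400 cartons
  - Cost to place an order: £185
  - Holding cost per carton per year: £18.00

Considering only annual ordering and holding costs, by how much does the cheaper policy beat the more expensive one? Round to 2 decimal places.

Annual cost at Q: ordering D·S/Q plus holding Q·H/2.
TC(436) = (30,400/436)×185 + (436/2)×18 = £16,823.08
TC(1,554) = (30,400/1,554)×185 + (1,554/2)×18 = £17,605.05
Cheaper: Q = 436.  Difference = £781.97

£781.97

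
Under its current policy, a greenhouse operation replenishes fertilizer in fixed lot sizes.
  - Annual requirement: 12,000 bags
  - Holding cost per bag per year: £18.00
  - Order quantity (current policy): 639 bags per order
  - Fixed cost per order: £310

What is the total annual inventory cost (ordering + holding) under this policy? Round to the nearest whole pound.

£11,573

Annual ordering cost = (D/Q)·S = (12,000/639) × 310 = £5,821.60
Annual holding cost  = (Q/2)·H = (639/2) × 18 = £5,751.00
Total = £5,821.60 + £5,751.00 = £11,572.60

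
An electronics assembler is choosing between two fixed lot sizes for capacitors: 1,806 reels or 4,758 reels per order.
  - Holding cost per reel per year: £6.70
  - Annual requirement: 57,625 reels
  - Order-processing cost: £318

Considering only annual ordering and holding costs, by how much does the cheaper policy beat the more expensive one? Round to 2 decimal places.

£3,593.96

For each Q, cost = (D/Q)·S + (Q/2)·H.
TC(1,806) = (57,625/1,806)×318 + (1,806/2)×6.7 = £16,196.69
TC(4,758) = (57,625/4,758)×318 + (4,758/2)×6.7 = £19,790.66
|ΔTC| = |£16,196.69 − £19,790.66| = £3,593.96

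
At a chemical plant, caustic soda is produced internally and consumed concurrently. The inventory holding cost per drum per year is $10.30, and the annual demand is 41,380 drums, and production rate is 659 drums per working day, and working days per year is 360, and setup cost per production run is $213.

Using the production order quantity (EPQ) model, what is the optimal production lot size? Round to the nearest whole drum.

Daily demand d = 41,380/360 = 114.944; p = 659; 1 − d/p = 0.82558
EPQ = √(2DS / (H(1 − d/p)))
    = √(2 × 41,380 × 213 / (10.3 × 0.82558)) ≈ 1,439.80

1,440 drums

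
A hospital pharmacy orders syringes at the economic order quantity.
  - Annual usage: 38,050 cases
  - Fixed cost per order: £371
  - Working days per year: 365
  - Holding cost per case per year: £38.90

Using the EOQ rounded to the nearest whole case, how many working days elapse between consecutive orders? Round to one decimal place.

8.2 days

2DS/H = 2·38,050·371/38.9 = 725,786.63
EOQ = √725,786.63 ≈ 851.93 → Q = 852 cases
T = Q/D × 365 days = 852/38,050 × 365 = 8.173 days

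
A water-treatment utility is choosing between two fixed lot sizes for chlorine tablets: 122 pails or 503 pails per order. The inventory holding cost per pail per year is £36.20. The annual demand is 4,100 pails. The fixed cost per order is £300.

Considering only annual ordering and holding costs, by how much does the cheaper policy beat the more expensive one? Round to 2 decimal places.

£740.54

Annual cost at Q: ordering D·S/Q plus holding Q·H/2.
TC(122) = (4,100/122)×300 + (122/2)×36.2 = £12,290.17
TC(503) = (4,100/503)×300 + (503/2)×36.2 = £11,549.63
Cheaper: Q = 503.  Difference = £740.54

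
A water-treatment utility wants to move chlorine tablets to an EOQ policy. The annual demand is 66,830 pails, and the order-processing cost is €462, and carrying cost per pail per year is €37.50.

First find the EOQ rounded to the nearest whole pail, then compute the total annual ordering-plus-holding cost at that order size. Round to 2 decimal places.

€48,121.30

Q* = √(2·D·S / H) = √(2·66,830·462 / 37.5) = √1,646,691.2 ≈ 1,283.23 → Q = 1,283 pails
Annual ordering cost = (D/Q)·S = (66,830/1,283) × 462 = €24,065.05
Annual holding cost  = (Q/2)·H = (1,283/2) × 37.5 = €24,056.25
Total = €24,065.05 + €24,056.25 = €48,121.30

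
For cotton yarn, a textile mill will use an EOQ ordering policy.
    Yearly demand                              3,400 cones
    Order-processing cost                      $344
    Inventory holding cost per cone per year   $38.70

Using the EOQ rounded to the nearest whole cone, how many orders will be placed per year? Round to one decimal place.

13.8 orders per year

EOQ = √(2DS/H) = √(2 × 3,400 × 344 / 38.7)
    = √(60,444.44) ≈ 245.85 → Q = 246
N = D/Q = 3,400/246 ≈ 13.821 orders/yr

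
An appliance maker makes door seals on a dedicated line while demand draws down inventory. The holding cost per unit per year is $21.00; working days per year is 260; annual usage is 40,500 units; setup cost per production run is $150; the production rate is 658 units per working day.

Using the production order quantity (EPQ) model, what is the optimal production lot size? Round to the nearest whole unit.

d = 40,500/260 = 155.7692 units/day;  effective holding cost H(1 − d/p) = 21·(1 − 155.7692/658) = 16.02864
Q* = √(2DS / H_eff) = √(2·40,500·150 / 16.02864) ≈ 870.64

871 units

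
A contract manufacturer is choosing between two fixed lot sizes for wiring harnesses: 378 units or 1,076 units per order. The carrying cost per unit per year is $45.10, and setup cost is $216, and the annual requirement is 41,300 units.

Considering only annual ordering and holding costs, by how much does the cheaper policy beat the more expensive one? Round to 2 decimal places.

For each Q, cost = (D/Q)·S + (Q/2)·H.
TC(378) = (41,300/378)×216 + (378/2)×45.1 = $32,123.90
TC(1,076) = (41,300/1,076)×216 + (1,076/2)×45.1 = $32,554.51
Lots of 378 are cheaper by $430.61.

$430.61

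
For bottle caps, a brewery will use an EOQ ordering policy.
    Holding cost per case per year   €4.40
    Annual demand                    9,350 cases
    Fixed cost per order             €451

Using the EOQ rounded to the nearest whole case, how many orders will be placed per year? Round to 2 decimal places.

Q* = √(2·D·S / H) = √(2·9,350·451 / 4.4) = √1,916,750.0 ≈ 1,384.47 → Q = 1,384
Orders per year = D/Q = 9,350 / 1,384 = 6.756

6.76 orders per year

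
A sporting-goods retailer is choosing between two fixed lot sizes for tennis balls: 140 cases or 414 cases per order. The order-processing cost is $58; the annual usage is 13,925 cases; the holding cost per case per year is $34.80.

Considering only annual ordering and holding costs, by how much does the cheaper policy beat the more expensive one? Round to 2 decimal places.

TC(Q) = (D/Q)S + (Q/2)H
TC(140) = (13,925/140)×58 + (140/2)×34.8 = $8,204.93
TC(414) = (13,925/414)×58 + (414/2)×34.8 = $9,154.45
Cheaper: Q = 140.  Difference = $949.52

$949.52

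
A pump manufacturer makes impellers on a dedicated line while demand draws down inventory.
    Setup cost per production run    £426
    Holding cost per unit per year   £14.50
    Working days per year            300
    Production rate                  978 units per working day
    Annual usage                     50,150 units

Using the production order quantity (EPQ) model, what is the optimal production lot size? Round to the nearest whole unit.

Daily demand d = 50,150/300 = 167.167; p = 978; 1 − d/p = 0.82907
EPQ = √(2DS / (H(1 − d/p)))
    = √(2 × 50,150 × 426 / (14.5 × 0.82907)) ≈ 1,885.28

1,885 units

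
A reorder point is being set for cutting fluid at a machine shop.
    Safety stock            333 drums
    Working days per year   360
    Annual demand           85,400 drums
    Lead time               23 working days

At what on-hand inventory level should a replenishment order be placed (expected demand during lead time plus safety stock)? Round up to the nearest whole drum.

Daily demand d = 85,400 / 360 = 237.222 drums/day
Demand during lead time = 237.222 × 23 = 5,456.11
Reorder point = 5,456.11 + 333 = 5,789.11 → round up

5,790 drums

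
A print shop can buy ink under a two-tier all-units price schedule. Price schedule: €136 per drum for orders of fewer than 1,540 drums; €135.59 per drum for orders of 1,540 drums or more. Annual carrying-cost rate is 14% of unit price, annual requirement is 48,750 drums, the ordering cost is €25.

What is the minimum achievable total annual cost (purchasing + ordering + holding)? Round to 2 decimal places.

H₁ = 14%×€136 = €19.0400;  H₂ = 14%×€135.59 = €18.9826
EOQ₁ = √(2×48,750×25/19.0400) = 357.80  (< 1,540, feasible at tier 1)
EOQ₂ = √(2×48,750×25/18.9826) = 358.34  (< 1,540 → use Q = 1,540 at tier-2 price)
TC(tier 1 (EOQ₁), Q≈357.8) = €6,636,812.49
TC(tier 2, Q≈1,540.0) = €6,625,420.50
Minimum at tier 2: €6,625,420.50

€6,625,420.50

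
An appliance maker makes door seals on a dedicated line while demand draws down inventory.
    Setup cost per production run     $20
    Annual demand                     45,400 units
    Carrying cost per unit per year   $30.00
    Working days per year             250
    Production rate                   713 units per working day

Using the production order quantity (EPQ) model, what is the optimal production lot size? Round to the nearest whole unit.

Daily demand d = 45,400/250 = 181.600; p = 713; 1 − d/p = 0.74530
EPQ = √(2DS / (H(1 − d/p)))
    = √(2 × 45,400 × 20 / (30 × 0.74530)) ≈ 284.99

285 units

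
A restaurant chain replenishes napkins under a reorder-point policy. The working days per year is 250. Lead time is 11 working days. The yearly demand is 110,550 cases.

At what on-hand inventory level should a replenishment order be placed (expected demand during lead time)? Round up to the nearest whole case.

4,865 cases

Daily demand d = 110,550 / 250 = 442.200 cases/day
Demand during lead time = 442.200 × 11 = 4,864.20
Reorder point = 4,864.20 → round up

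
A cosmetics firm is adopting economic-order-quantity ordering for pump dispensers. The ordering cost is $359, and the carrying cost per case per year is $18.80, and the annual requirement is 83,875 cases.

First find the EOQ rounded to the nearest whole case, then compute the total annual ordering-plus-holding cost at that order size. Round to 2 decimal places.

2DS/H = 2·83,875·359/18.8 = 3,203,311.17
EOQ = √3,203,311.17 ≈ 1,789.78 → Q = 1,790 cases
Annual ordering cost = (D/Q)·S = (83,875/1,790) × 359 = $16,821.86
Annual holding cost  = (Q/2)·H = (1,790/2) × 18.8 = $16,826.00
Total = $16,821.86 + $16,826.00 = $33,647.86

$33,647.86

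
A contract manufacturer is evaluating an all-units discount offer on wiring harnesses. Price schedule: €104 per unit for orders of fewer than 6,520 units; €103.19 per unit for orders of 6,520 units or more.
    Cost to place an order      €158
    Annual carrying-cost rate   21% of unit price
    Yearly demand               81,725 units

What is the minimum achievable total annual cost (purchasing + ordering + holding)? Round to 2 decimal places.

H₁ = 21%×€104 = €21.8400;  H₂ = 21%×€103.19 = €21.6699
EOQ₁ = √(2×81,725×158/21.8400) = 1,087.41  (< 6,520, feasible at tier 1)
EOQ₂ = √(2×81,725×158/21.6699) = 1,091.67  (< 6,520 → use Q = 6,520 at tier-2 price)
TC(tier 1 (EOQ₁), Q≈1,087.4) = €8,523,149.11
TC(tier 2, Q≈6,520.0) = €8,505,827.08
Minimum at tier 2: €8,505,827.08

€8,505,827.08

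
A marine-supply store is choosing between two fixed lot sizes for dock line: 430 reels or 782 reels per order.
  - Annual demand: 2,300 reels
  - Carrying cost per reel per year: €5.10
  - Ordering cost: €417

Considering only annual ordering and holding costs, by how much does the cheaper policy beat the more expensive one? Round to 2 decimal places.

Annual cost at Q: ordering D·S/Q plus holding Q·H/2.
TC(430) = (2,300/430)×417 + (430/2)×5.1 = €3,326.97
TC(782) = (2,300/782)×417 + (782/2)×5.1 = €3,220.57
Lots of 782 are cheaper by €106.39.

€106.39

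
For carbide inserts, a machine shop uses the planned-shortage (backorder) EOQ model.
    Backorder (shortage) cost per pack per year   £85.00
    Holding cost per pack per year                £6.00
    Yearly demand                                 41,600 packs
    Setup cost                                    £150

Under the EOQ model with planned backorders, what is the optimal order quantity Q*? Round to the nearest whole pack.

1,492 packs

Q* = √(2DS/H) · √((H + b)/b)
   = √(2 × 41,600 × 150 / 6) · √((6 + 85) / 85)
   = 1,442.221 × 1.0347 ≈ 1,492.25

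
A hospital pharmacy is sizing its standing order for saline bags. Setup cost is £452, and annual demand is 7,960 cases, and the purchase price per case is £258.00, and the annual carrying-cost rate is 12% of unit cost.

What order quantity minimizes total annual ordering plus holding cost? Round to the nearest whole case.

482 cases

Carrying cost H = £258 × 12% = £30.9600/case/yr
Q* = √(2·D·S / H) = √(2·7,960·452 / 30.96) = √232,423.8 ≈ 482.10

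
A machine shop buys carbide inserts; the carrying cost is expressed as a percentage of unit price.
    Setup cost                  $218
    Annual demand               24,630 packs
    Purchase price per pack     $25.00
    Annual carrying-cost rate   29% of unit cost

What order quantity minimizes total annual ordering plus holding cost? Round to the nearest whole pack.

1,217 packs

Holding cost per pack per year: H = 29% × $25 = $7.2500
2DS/H = 2·24,630·218/7.25 = 1,481,197.24
EOQ = √1,481,197.24 ≈ 1,217.04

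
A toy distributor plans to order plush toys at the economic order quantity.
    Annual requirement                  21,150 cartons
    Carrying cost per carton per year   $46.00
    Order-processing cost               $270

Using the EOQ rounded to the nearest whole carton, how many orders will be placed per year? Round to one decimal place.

42.5 orders per year

Q* = √(2·D·S / H) = √(2·21,150·270 / 46) = √248,282.6 ≈ 498.28 → Q = 498
N = D/Q = 21,150/498 ≈ 42.470 orders/yr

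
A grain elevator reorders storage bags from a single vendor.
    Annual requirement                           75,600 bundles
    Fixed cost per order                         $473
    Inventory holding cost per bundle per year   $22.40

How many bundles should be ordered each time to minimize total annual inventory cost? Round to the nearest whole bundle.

1,787 bundles

EOQ = √(2DS/H) = √(2 × 75,600 × 473 / 22.4)
    = √(3,192,750.00) ≈ 1,786.83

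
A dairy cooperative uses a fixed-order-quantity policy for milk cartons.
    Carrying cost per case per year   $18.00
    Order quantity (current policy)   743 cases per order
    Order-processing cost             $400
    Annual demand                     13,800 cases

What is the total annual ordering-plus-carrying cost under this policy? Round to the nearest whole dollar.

$14,116

Ordering: D/Q × S = 13,800/743 × $400 = $7,429.34
Holding:  Q/2 × H = 743/2 × $18 = $6,687.00
Total = $7,429.34 + $6,687.00 = $14,116.34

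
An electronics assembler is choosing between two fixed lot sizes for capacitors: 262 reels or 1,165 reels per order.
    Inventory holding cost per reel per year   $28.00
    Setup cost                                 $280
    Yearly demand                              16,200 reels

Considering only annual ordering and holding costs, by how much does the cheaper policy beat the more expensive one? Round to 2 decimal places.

$777.41

For each Q, cost = (D/Q)·S + (Q/2)·H.
TC(262) = (16,200/262)×280 + (262/2)×28 = $20,980.98
TC(1,165) = (16,200/1,165)×280 + (1,165/2)×28 = $20,203.56
|ΔTC| = |$20,980.98 − $20,203.56| = $777.41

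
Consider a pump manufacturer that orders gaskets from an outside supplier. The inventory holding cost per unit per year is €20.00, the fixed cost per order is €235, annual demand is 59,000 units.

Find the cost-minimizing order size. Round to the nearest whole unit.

1,177 units

Q* = √(2·D·S / H) = √(2·59,000·235 / 20) = √1,386,500.0 ≈ 1,177.50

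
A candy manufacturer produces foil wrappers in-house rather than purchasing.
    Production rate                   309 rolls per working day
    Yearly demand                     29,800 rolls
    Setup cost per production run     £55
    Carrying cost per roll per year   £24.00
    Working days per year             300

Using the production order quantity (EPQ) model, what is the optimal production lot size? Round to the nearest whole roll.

449 rolls

d = 29,800/300 = 99.3333 rolls/day;  effective holding cost H(1 − d/p) = 24·(1 − 99.3333/309) = 16.28479
Q* = √(2DS / H_eff) = √(2·29,800·55 / 16.28479) ≈ 448.66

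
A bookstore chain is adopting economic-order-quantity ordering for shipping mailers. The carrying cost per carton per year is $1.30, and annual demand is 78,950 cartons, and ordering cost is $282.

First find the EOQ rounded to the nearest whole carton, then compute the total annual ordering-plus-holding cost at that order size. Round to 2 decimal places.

$7,608.29

EOQ = √(2DS/H) = √(2 × 78,950 × 282 / 1.3)
    = √(34,252,153.85) ≈ 5,852.53 → Q = 5,853 cartons
Annual ordering cost = (D/Q)·S = (78,950/5,853) × 282 = $3,803.84
Annual holding cost  = (Q/2)·H = (5,853/2) × 1.3 = $3,804.45
Total = $3,803.84 + $3,804.45 = $7,608.29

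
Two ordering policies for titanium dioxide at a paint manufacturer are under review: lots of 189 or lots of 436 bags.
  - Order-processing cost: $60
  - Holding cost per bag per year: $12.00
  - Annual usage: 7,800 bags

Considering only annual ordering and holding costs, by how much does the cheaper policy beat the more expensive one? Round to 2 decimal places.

TC(Q) = (D/Q)S + (Q/2)H
TC(189) = (7,800/189)×60 + (189/2)×12 = $3,610.19
TC(436) = (7,800/436)×60 + (436/2)×12 = $3,689.39
Cheaper: Q = 189.  Difference = $79.20

$79.20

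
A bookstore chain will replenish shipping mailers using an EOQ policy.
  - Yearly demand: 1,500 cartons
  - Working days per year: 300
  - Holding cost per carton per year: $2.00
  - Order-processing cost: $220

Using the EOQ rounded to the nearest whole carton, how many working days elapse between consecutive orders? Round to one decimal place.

114.8 days

Optimal lot size Q* = (2 × 1,500 × $220 / $2)^½ ≈ 574.46 → Q = 574 cartons
T = Q/D × 300 days = 574/1,500 × 300 = 114.800 days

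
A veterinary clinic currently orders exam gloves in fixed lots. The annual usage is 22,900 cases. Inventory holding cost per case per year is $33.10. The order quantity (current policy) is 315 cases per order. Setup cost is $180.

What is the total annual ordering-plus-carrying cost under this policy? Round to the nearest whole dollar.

Orders/yr = 22,900/315 = 72.698; ordering cost = 72.698 × $180 = $13,085.71
Average inventory = 315/2 = 157.5; holding cost = 157.5 × $33.1 = $5,213.25
Total = $13,085.71 + $5,213.25 = $18,298.96

$18,299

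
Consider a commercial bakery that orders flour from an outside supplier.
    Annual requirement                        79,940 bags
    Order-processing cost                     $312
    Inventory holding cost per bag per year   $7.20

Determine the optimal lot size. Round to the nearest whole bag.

Optimal lot size Q* = (2 × 79,940 × $312 / $7.2)^½ ≈ 2,632.13

2,632 bags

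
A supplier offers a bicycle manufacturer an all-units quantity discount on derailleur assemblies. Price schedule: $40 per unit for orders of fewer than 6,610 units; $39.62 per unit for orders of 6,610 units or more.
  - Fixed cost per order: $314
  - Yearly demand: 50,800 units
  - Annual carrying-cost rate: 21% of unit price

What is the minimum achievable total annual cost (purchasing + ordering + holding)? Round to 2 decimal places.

H₁ = 21%×$40 = $8.4000;  H₂ = 21%×$39.62 = $8.3202
EOQ₁ = √(2×50,800×314/8.4000) = 1,948.82  (< 6,610, feasible at tier 1)
EOQ₂ = √(2×50,800×314/8.3202) = 1,958.14  (< 6,610 → use Q = 6,610 at tier-2 price)
TC(tier 1 (EOQ₁), Q≈1,948.8) = $2,048,370.10
TC(tier 2, Q≈6,610.0) = $2,042,607.45
Minimum at tier 2: $2,042,607.45

$2,042,607.45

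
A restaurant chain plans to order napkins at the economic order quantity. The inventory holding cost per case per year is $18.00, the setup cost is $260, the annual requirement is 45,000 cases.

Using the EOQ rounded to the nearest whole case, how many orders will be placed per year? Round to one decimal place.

2DS/H = 2·45,000·260/18 = 1,300,000.00
EOQ = √1,300,000.00 ≈ 1,140.18 → Q = 1,140
Orders per year = D/Q = 45,000 / 1,140 = 39.474

39.5 orders per year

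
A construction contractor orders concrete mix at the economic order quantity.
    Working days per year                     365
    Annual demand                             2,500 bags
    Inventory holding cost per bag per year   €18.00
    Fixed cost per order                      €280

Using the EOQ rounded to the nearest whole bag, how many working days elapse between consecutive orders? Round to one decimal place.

40.7 days

Optimal lot size Q* = (2 × 2,500 × €280 / €18)^½ ≈ 278.89 → Q = 279 bags
Cycle time = (working days × Q)/D = (365 × 279) / 2,500 = 40.734 days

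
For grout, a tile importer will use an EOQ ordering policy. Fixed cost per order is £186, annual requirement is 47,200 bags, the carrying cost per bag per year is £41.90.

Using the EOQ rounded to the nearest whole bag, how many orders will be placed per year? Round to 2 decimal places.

Optimal lot size Q* = (2 × 47,200 × £186 / £41.9)^½ ≈ 647.34 → Q = 647
Orders per year = D/Q = 47,200 / 647 = 72.952

72.95 orders per year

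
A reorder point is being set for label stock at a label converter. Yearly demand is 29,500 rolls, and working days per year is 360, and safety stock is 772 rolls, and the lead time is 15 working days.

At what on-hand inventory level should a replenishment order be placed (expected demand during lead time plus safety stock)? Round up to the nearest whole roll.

Daily demand d = 29,500 / 360 = 81.944 rolls/day
Demand during lead time = 81.944 × 15 = 1,229.17
Reorder point = 1,229.17 + 772 = 2,001.17 → round up

2,002 rolls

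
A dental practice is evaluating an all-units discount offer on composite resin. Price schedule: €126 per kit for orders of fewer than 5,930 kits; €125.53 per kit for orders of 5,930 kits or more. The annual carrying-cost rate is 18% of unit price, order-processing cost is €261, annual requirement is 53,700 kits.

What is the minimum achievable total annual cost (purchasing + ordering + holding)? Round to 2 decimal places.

H₁ = 18%×€126 = €22.6800;  H₂ = 18%×€125.53 = €22.5954
EOQ₁ = √(2×53,700×261/22.6800) = 1,111.73  (< 5,930, feasible at tier 1)
EOQ₂ = √(2×53,700×261/22.5954) = 1,113.81  (< 5,930 → use Q = 5,930 at tier-2 price)
TC(tier 1 (EOQ₁), Q≈1,111.7) = €6,791,414.13
TC(tier 2, Q≈5,930.0) = €6,810,319.89
Minimum at tier 1 (EOQ₁): €6,791,414.13

€6,791,414.13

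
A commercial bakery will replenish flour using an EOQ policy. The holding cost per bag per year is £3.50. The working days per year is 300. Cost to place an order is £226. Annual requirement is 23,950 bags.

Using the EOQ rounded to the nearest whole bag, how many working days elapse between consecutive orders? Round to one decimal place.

Q* = √(2·D·S / H) = √(2·23,950·226 / 3.5) = √3,092,971.4 ≈ 1,758.68 → Q = 1,759 bags
Cycle time = (working days × Q)/D = (300 × 1,759) / 23,950 = 22.033 days

22.0 days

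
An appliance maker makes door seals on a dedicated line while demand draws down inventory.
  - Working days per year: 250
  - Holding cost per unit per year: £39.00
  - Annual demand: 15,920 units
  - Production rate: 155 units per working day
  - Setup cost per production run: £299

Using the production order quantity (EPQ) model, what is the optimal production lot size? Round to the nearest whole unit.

644 units

d = 15,920/250 = 63.6800 units/day;  effective holding cost H(1 − d/p) = 39·(1 − 63.6800/155) = 22.97729
Q* = √(2DS / H_eff) = √(2·15,920·299 / 22.97729) ≈ 643.68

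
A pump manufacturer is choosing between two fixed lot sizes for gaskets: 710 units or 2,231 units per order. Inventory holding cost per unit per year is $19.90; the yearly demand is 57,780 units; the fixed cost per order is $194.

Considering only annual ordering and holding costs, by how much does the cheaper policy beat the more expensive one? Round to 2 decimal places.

$4,370.52

Annual cost at Q: ordering D·S/Q plus holding Q·H/2.
TC(710) = (57,780/710)×194 + (710/2)×19.9 = $22,852.27
TC(2,231) = (57,780/2,231)×194 + (2,231/2)×19.9 = $27,222.80
|ΔTC| = |$22,852.27 − $27,222.80| = $4,370.52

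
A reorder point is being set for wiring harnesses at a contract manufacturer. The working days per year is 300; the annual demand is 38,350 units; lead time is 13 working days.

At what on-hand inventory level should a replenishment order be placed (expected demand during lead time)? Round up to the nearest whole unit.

1,662 units

Daily demand d = 38,350 / 300 = 127.833 units/day
Demand during lead time = 127.833 × 13 = 1,661.83
Reorder point = 1,661.83 → round up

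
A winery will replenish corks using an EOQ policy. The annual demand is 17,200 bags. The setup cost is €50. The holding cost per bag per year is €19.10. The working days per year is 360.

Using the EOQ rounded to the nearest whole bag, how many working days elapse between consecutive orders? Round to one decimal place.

6.3 days

2DS/H = 2·17,200·50/19.1 = 90,052.36
EOQ = √90,052.36 ≈ 300.09 → Q = 300 bags
T = Q/D × 360 days = 300/17,200 × 360 = 6.279 days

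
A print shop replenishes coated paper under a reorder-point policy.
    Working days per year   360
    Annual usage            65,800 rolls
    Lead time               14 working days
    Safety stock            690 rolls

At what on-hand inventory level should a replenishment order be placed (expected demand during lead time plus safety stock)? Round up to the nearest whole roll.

Daily demand d = 65,800 / 360 = 182.778 rolls/day
Demand during lead time = 182.778 × 14 = 2,558.89
Reorder point = 2,558.89 + 690 = 3,248.89 → round up

3,249 rolls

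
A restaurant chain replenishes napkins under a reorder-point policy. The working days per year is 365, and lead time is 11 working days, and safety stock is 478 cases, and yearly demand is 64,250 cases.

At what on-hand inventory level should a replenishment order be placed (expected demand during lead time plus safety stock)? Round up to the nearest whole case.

Daily demand d = 64,250 / 365 = 176.027 cases/day
Demand during lead time = 176.027 × 11 = 1,936.30
Reorder point = 1,936.30 + 478 = 2,414.30 → round up

2,415 cases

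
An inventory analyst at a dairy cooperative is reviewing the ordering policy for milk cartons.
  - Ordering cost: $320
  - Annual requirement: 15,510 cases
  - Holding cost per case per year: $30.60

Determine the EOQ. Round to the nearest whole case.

Optimal lot size Q* = (2 × 15,510 × $320 / $30.6)^½ ≈ 569.55

570 cases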